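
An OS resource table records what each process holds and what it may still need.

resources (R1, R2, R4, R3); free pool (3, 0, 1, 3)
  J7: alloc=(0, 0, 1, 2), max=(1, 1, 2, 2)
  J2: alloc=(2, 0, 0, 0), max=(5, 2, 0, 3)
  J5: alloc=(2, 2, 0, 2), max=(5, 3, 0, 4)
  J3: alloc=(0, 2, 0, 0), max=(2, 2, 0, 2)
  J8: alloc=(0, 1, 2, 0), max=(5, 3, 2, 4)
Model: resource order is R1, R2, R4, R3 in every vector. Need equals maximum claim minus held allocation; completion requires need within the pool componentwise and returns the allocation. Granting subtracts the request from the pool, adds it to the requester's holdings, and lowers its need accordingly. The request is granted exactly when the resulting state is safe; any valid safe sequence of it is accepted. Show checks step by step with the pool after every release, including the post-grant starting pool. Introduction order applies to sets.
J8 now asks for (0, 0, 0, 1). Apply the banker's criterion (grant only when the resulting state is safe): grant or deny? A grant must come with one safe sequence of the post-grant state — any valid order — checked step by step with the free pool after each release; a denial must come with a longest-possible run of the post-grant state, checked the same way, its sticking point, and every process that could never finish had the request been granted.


GRANT: granting preserves safety; a valid post-grant sequence is J3, J5, J8, J2, J7.
Key observation: with (3, 0, 1, 2) left after the transfer, J3 can run at once — the state stays safe.
Step-by-step check of the post-grant state:
  pool = (3, 0, 1, 2)
  J3: need (2, 0, 0, 2) fits (3, 0, 1, 2); releases (0, 2, 0, 0), pool now (3, 2, 1, 2)
  J5: need (3, 1, 0, 2) fits (3, 2, 1, 2); releases (2, 2, 0, 2), pool now (5, 4, 1, 4)
  J8: need (5, 2, 0, 3) fits (5, 4, 1, 4); releases (0, 1, 2, 1), pool now (5, 5, 3, 5)
  J2: need (3, 2, 0, 3) fits (5, 5, 3, 5); releases (2, 0, 0, 0), pool now (7, 5, 3, 5)
  J7: need (1, 1, 1, 0) fits (7, 5, 3, 5); releases (0, 0, 1, 2), pool now (7, 5, 4, 7)


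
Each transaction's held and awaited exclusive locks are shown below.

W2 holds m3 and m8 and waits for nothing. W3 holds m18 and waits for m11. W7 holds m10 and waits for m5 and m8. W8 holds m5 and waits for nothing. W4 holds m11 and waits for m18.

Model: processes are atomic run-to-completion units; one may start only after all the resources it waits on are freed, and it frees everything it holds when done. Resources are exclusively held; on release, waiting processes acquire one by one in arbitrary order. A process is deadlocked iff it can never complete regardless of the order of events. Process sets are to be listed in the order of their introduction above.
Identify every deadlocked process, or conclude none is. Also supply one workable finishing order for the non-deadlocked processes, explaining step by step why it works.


Deadlocked set: W3 and W4.
Key observation: nobody on the ring W3 -> W4 -> W3 can start until another member finishes, which never happens; no other process is dragged down with it.
The rest can finish in the order W8, W2, W7.
Verifying each step:
  run W8 (it waits on nothing); releases m5
  run W2 (it waits on nothing); releases m3 and m8
  run W7 (all its waits — m5 and m8 — are resolved); releases m10


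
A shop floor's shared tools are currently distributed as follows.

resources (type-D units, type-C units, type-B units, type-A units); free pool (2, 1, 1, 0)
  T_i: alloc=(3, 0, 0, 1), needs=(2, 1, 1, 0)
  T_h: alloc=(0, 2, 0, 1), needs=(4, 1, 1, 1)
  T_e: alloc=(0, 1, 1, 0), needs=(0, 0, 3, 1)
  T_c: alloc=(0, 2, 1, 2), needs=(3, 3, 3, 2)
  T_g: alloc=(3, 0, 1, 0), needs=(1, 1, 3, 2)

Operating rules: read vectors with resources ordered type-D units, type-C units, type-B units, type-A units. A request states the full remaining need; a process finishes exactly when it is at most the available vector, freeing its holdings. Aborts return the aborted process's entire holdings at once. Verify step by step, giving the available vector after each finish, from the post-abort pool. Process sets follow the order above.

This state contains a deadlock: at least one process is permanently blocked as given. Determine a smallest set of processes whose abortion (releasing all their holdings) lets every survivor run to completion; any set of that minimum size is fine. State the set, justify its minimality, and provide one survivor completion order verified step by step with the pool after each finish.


The answer: abort T_e and T_g.
Key observation: before aborting T_e and T_g, T_c was permanently blocked — no order could ever run it; afterwards it completes at step 3.
No one abort is enough; case by case: T_i alone leaves T_e blocked (short on type-B units); T_h alone leaves T_e blocked (short on type-B units); T_e alone leaves T_c blocked (short on type-B units); T_c alone leaves T_e blocked (short on type-B units); T_g alone leaves T_e blocked (short on type-B units).
Survivors finish in the order: T_i, T_h, T_c. Step-by-step check (pool after the aborts first):
  pool = (5, 2, 3, 0)
  T_i: need (2, 1, 1, 0) fits (5, 2, 3, 0); releases (3, 0, 0, 1), pool now (8, 2, 3, 1)
  T_h: need (4, 1, 1, 1) fits (8, 2, 3, 1); releases (0, 2, 0, 1), pool now (8, 4, 3, 2)
  T_c: need (3, 3, 3, 2) fits (8, 4, 3, 2); releases (0, 2, 1, 2), pool now (8, 6, 4, 4)


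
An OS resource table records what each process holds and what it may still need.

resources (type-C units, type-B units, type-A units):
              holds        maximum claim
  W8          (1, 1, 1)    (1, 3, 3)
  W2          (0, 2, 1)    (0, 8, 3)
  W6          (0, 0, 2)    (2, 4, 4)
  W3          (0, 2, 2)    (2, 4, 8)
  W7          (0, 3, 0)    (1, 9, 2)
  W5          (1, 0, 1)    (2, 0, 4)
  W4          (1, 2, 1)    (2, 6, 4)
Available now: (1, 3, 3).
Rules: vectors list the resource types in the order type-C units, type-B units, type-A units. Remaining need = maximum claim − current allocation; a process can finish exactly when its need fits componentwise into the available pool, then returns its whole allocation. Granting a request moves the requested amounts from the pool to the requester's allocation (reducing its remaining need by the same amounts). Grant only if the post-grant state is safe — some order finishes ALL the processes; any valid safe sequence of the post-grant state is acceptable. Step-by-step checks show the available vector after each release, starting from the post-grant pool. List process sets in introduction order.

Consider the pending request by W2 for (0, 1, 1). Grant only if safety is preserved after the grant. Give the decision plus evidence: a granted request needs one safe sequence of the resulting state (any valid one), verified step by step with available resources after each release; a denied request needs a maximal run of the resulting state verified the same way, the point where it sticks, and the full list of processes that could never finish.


DENY — the pretend-granted state is unsafe.
Key observation: after W8, W5 the pool peaks at (3, 3, 4), and each blocked process is short somewhere: W2 on type-B units; W6 on type-B units; W3 on type-A units; W7 on type-B units; W4 on type-B units.
Pretend the grant happened; the run W8, W5 goes as far as possible. Walking it through:
  pool = (1, 2, 2)
  W8 needs (0, 2, 2) <= (1, 2, 2) -> finishes; pool += (1, 1, 1) = (2, 3, 3)
  W5 needs (1, 0, 3) <= (2, 3, 3) -> finishes; pool += (1, 0, 1) = (3, 3, 4)
  W2 still needs (0, 5, 1) but only (3, 3, 4) is free — short on type-B units
  W6 still needs (2, 4, 2) but only (3, 3, 4) is free — short on type-B units
  W3 still needs (2, 2, 6) but only (3, 3, 4) is free — short on type-A units
  W7 still needs (1, 6, 2) but only (3, 3, 4) is free — short on type-B units
  W4 still needs (1, 4, 3) but only (3, 3, 4) is free — short on type-B units
Processes that could never finish after the grant: W2, W6, W3, W7 and W4.


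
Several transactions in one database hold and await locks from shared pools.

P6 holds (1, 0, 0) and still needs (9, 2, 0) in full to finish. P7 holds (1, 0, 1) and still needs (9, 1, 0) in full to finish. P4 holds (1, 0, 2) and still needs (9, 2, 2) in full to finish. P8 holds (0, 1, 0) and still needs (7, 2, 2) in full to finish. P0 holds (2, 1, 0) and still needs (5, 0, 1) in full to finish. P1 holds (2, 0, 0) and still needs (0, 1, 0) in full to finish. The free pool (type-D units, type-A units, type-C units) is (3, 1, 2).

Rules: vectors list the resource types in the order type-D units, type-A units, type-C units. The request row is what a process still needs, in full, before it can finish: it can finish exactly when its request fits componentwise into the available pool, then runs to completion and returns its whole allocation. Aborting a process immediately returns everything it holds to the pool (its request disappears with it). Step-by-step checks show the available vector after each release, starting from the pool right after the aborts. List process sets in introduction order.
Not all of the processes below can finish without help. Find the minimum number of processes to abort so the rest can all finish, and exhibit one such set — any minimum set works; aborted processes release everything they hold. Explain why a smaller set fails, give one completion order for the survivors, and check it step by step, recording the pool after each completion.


The answer: abort P6 and P7.
Key observation: the returned (2, 0, 1) from P6 and P7 is what brings P4 — unrunnable before, under any order — into play at step 3.
Minimality, checking each single-abort alternative: P6 alone leaves P7 blocked (short on type-D units); P7 alone leaves P6 blocked (short on type-D units); P4 alone leaves P6 blocked (short on type-D units); P8 alone leaves P6 blocked (short on type-D units); P0 alone leaves P6 blocked (short on type-D units); P1 alone leaves P6 blocked (short on type-D units).
One survivor order: P1, P0, P4, P8. Verifying each step (post-abort pool first):
  pool = (5, 1, 3)
  P1: need (0, 1, 0) fits (5, 1, 3); releases (2, 0, 0), pool now (7, 1, 3)
  P0: need (5, 0, 1) fits (7, 1, 3); releases (2, 1, 0), pool now (9, 2, 3)
  P4: need (9, 2, 2) fits (9, 2, 3); releases (1, 0, 2), pool now (10, 2, 5)
  P8: need (7, 2, 2) fits (10, 2, 5); releases (0, 1, 0), pool now (10, 3, 5)


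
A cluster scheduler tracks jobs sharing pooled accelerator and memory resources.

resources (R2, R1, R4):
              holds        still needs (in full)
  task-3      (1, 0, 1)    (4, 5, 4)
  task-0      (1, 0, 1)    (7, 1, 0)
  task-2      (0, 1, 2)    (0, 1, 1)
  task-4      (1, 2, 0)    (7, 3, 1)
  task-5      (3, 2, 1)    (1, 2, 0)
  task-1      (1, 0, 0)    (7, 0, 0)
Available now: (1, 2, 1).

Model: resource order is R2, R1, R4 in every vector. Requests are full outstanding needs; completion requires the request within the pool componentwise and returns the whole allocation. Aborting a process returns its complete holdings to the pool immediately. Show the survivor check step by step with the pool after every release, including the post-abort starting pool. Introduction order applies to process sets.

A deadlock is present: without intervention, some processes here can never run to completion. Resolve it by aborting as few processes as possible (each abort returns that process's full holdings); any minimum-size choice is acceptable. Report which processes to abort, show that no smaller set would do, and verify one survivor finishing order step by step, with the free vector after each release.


Minimum abort set: task-0 and task-4.
Key observation: task-1 was stuck for good until task-0 and task-4 gave back (2, 2, 1); in the order shown it finishes at step 4.
No one abort is enough; case by case: task-3 alone leaves task-0 blocked (short on R2); task-0 alone leaves task-4 blocked (short on R2); task-2 alone leaves task-0 blocked (short on R2); task-4 alone leaves task-0 blocked (short on R2); task-5 alone leaves task-0 blocked (short on R2); task-1 alone leaves task-0 blocked (short on R2).
One survivor order: task-2, task-5, task-3, task-1. Step-by-step check (post-abort pool first):
  pool = (3, 4, 2)
  task-2 needs (0, 1, 1) <= (3, 4, 2) -> finishes; pool += (0, 1, 2) = (3, 5, 4)
  task-5 needs (1, 2, 0) <= (3, 5, 4) -> finishes; pool += (3, 2, 1) = (6, 7, 5)
  task-3 needs (4, 5, 4) <= (6, 7, 5) -> finishes; pool += (1, 0, 1) = (7, 7, 6)
  task-1 needs (7, 0, 0) <= (7, 7, 6) -> finishes; pool += (1, 0, 0) = (8, 7, 6)


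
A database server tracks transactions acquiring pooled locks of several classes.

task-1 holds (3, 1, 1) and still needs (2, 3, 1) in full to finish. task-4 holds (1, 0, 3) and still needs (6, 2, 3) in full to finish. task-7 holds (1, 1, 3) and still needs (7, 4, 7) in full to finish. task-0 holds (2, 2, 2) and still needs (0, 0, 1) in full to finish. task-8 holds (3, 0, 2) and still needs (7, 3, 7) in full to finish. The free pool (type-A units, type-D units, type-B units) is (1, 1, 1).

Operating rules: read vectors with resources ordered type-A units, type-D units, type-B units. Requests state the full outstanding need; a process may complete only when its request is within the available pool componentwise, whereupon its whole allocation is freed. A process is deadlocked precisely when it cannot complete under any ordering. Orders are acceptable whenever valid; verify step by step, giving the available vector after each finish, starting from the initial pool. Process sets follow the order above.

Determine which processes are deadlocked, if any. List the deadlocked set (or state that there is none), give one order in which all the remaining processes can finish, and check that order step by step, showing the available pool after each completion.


The deadlocked set is empty.
Key observation: no deadlock: task-0 fits now, and the freed resources carry the rest through.
The rest can finish in the order task-0, task-1, task-4, task-7, task-8. Verifying each step:
  pool = (1, 1, 1)
  task-0: need (0, 0, 1) fits (1, 1, 1); releases (2, 2, 2), pool now (3, 3, 3)
  task-1: need (2, 3, 1) fits (3, 3, 3); releases (3, 1, 1), pool now (6, 4, 4)
  task-4: need (6, 2, 3) fits (6, 4, 4); releases (1, 0, 3), pool now (7, 4, 7)
  task-7: need (7, 4, 7) fits (7, 4, 7); releases (1, 1, 3), pool now (8, 5, 10)
  task-8: need (7, 3, 7) fits (8, 5, 10); releases (3, 0, 2), pool now (11, 5, 12)


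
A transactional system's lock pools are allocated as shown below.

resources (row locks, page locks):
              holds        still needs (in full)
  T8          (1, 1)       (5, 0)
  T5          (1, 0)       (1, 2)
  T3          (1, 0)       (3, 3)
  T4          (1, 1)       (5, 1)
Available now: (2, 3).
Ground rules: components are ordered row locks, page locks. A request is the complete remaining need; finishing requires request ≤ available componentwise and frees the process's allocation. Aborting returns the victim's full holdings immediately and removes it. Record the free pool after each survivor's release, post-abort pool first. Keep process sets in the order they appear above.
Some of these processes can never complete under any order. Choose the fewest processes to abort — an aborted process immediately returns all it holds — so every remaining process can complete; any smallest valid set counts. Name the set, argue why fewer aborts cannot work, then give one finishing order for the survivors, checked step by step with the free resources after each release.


Abort T4.
Key observation: T8 had no path to completion before; after the abort of T4 ((1, 1) returned), step 3 is where it fits.
Why nothing smaller works: aborting no one leaves the state deadlocked as given.
One survivor order: T3, T5, T8. Walking it through (post-abort pool first):
  pool = (3, 4)
  T3: need (3, 3) fits (3, 4); releases (1, 0), pool now (4, 4)
  T5: need (1, 2) fits (4, 4); releases (1, 0), pool now (5, 4)
  T8: need (5, 0) fits (5, 4); releases (1, 1), pool now (6, 5)


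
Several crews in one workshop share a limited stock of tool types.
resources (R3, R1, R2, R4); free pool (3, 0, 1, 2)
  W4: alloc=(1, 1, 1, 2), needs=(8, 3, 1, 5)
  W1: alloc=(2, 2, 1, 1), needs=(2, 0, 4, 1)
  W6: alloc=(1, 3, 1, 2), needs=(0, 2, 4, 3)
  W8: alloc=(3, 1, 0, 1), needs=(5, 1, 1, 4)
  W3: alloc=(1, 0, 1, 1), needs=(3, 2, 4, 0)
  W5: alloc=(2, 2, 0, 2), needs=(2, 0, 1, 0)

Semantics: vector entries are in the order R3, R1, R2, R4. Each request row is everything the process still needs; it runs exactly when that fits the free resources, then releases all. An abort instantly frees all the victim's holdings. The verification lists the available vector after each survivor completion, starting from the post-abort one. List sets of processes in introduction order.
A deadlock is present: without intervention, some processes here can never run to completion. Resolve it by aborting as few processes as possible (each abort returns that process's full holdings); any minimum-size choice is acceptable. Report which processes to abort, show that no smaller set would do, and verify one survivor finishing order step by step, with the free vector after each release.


Minimum abort set: W1 and W3.
Key observation: W6 was stuck for good until W1 and W3 gave back (3, 2, 2, 2); in the order shown it finishes at step 4.
No one abort is enough; case by case: W4 alone leaves W1 blocked (short on R2); W1 alone leaves W6 blocked (short on R2); W6 alone leaves W1 blocked (short on R2); W8 alone leaves W1 blocked (short on R2); W3 alone leaves W1 blocked (short on R2); W5 alone leaves W1 blocked (short on R2).
The survivors complete as W5, W8, W4, W6. Walking it through (starting from the post-abort pool):
  pool = (6, 2, 3, 4)
  run W5 (needs (2, 0, 1, 0), free (6, 2, 3, 4)); after release of (2, 2, 0, 2) the pool is (8, 4, 3, 6)
  run W8 (needs (5, 1, 1, 4), free (8, 4, 3, 6)); after release of (3, 1, 0, 1) the pool is (11, 5, 3, 7)
  run W4 (needs (8, 3, 1, 5), free (11, 5, 3, 7)); after release of (1, 1, 1, 2) the pool is (12, 6, 4, 9)
  run W6 (needs (0, 2, 4, 3), free (12, 6, 4, 9)); after release of (1, 3, 1, 2) the pool is (13, 9, 5, 11)


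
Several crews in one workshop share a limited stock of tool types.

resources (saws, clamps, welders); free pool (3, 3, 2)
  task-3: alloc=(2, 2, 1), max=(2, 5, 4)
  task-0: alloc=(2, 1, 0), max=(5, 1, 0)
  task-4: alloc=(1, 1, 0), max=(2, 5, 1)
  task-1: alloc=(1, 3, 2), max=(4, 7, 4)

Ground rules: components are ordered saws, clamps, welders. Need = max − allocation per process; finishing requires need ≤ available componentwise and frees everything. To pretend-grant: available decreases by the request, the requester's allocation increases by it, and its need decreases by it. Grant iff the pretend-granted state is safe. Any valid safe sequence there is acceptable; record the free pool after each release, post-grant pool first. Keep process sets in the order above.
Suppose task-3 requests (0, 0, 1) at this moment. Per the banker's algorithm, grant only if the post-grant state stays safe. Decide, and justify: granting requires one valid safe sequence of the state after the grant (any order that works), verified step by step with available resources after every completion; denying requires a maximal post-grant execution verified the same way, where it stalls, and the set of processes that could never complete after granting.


DENY — the pretend-granted state is unsafe.
Key observation: the pool after task-0, task-4 is (6, 5, 1); every surviving request exceeds it in welders, so progress ends there.
On the post-grant state, task-0, task-4 is a maximal run — nothing extends it. Walking it through:
  pool = (3, 3, 1)
  task-0: need (3, 0, 0) fits (3, 3, 1); releases (2, 1, 0), pool now (5, 4, 1)
  task-4: need (1, 4, 1) fits (5, 4, 1); releases (1, 1, 0), pool now (6, 5, 1)
  task-3 cannot run: need (0, 3, 2) vs free (6, 5, 1) (insufficient welders)
  task-1 cannot run: need (3, 4, 2) vs free (6, 5, 1) (insufficient welders)
Processes that could never finish after the grant: task-3 and task-1.


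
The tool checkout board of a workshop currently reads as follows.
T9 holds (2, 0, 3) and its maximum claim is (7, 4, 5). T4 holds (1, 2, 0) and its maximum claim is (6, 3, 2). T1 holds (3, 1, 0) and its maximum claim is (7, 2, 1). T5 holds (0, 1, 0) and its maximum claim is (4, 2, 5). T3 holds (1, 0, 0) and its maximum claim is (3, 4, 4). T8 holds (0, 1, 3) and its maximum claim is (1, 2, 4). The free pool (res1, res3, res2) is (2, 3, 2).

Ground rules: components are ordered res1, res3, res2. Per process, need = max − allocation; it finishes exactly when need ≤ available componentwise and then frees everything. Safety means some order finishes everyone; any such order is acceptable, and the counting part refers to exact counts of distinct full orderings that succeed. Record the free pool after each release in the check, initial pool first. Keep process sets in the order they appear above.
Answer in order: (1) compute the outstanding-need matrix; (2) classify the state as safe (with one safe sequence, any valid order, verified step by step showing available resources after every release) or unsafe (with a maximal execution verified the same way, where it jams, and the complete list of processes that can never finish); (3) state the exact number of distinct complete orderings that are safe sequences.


(1) Outstanding need per process (order res1, res3, res2):
  T9: (5, 4, 2)
  T4: (5, 1, 2)
  T1: (4, 1, 1)
  T5: (4, 1, 5)
  T3: (2, 4, 4)
  T8: (1, 1, 1)
(2) UNSAFE — no complete ordering exists.
Key observation: no order helps: past T8, T3, the free pool tops out at (3, 4, 5), below what each blocked process needs in res1.
Going as far as possible: T8, T3; after that, nothing fits. Verifying each step:
  pool = (2, 3, 2)
  T8 needs (1, 1, 1) <= (2, 3, 2) -> finishes; pool += (0, 1, 3) = (2, 4, 5)
  T3 needs (2, 4, 4) <= (2, 4, 5) -> finishes; pool += (1, 0, 0) = (3, 4, 5)
  blocked: T9 wants (5, 4, 2), pool (3, 4, 5) — not enough res1
  blocked: T4 wants (5, 1, 2), pool (3, 4, 5) — not enough res1
  blocked: T1 wants (4, 1, 1), pool (3, 4, 5) — not enough res1
  blocked: T5 wants (4, 1, 5), pool (3, 4, 5) — not enough res1
Permanently blocked: T9, T4, T1 and T5.
(3) Precisely 0 of the possible complete orderings are safe sequences.


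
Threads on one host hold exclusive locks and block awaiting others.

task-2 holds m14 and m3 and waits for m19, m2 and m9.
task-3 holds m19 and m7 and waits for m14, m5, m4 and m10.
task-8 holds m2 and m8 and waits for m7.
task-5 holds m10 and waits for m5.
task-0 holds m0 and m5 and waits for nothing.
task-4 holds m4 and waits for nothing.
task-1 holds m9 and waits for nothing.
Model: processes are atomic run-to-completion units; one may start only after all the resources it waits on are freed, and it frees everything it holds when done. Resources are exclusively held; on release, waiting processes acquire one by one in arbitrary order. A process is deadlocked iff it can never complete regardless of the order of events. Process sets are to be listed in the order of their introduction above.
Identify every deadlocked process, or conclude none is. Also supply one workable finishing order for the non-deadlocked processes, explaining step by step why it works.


Deadlocked: task-2, task-3 and task-8.
Key observation: along task-2 -> task-3 -> task-2, each member waits on what the next one holds — a deadlock; task-8 is caught in further circular waits.
A valid finishing order for the others: task-0, task-5, task-4, task-1.
Verifying each step:
  task-0: no waits; runs immediately, freeing m0 and m5
  task-5 waits on m5 — all released -> runs and releases m10
  task-4: no waits; runs immediately, freeing m4
  task-1: no waits; runs immediately, freeing m9


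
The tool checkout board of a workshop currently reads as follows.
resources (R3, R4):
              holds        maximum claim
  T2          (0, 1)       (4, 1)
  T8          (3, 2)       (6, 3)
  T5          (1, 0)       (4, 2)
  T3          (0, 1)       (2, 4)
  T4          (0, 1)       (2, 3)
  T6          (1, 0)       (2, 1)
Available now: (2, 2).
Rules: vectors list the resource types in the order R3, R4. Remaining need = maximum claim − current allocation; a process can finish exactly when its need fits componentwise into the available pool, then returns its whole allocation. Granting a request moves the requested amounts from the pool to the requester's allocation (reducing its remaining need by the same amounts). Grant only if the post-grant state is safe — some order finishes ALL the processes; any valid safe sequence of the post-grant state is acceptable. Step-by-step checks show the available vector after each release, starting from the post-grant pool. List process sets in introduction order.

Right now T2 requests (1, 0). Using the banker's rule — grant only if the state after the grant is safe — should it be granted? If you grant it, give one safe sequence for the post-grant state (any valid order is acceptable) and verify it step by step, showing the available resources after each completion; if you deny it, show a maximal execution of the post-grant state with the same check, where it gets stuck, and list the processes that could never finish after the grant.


DENY — the pretend-granted state is unsafe.
Key observation: T6, T4, T3 can finish, but then (2, 4) is all there is, and the blocked group's R3 demands exceed it.
Pretend the grant happened; the run T6, T4, T3 goes as far as possible. Verifying each step:
  pool = (1, 2)
  run T6 (needs (1, 1), free (1, 2)); after release of (1, 0) the pool is (2, 2)
  run T4 (needs (2, 2), free (2, 2)); after release of (0, 1) the pool is (2, 3)
  run T3 (needs (2, 3), free (2, 3)); after release of (0, 1) the pool is (2, 4)
  blocked: T2 wants (3, 0), pool (2, 4) — not enough R3
  blocked: T8 wants (3, 1), pool (2, 4) — not enough R3
  blocked: T5 wants (3, 2), pool (2, 4) — not enough R3
Post-grant, the permanently blocked set is T2, T8 and T5.


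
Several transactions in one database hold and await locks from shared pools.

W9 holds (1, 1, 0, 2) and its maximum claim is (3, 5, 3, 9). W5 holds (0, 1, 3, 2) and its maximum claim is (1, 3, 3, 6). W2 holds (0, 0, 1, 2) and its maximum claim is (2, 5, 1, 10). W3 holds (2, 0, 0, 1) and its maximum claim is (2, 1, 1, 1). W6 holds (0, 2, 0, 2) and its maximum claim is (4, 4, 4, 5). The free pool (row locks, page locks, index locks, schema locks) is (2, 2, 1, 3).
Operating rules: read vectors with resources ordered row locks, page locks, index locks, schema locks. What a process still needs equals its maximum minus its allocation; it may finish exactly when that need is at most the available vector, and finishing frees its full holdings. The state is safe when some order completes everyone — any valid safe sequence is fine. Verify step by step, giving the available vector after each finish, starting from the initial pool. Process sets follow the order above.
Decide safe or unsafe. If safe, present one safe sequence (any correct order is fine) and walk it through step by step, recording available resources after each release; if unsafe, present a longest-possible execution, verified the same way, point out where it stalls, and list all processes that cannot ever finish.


SAFE, for example via the order W3, W5, W6, W9, W2.
Key observation: W3 marks the first exact bind of the order: its need (0, 1, 1, 0) fits the free (2, 2, 1, 3) with zero slack on a requested resource.
Check, step by step:
  pool = (2, 2, 1, 3)
  W3 needs (0, 1, 1, 0) <= (2, 2, 1, 3) -> finishes; pool += (2, 0, 0, 1) = (4, 2, 1, 4)
  W5 needs (1, 2, 0, 4) <= (4, 2, 1, 4) -> finishes; pool += (0, 1, 3, 2) = (4, 3, 4, 6)
  W6 needs (4, 2, 4, 3) <= (4, 3, 4, 6) -> finishes; pool += (0, 2, 0, 2) = (4, 5, 4, 8)
  W9 needs (2, 4, 3, 7) <= (4, 5, 4, 8) -> finishes; pool += (1, 1, 0, 2) = (5, 6, 4, 10)
  W2 needs (2, 5, 0, 8) <= (5, 6, 4, 10) -> finishes; pool += (0, 0, 1, 2) = (5, 6, 5, 12)


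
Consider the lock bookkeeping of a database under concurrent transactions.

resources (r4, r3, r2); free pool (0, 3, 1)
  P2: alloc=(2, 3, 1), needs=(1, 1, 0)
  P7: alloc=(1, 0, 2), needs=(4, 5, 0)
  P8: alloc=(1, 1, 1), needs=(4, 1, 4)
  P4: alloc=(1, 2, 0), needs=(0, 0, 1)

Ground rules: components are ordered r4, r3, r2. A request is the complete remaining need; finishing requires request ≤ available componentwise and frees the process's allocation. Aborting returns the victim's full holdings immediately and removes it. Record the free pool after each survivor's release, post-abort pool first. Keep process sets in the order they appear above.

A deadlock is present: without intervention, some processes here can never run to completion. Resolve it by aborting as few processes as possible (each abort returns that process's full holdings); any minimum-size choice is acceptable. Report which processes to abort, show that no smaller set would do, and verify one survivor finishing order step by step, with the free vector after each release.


The answer: abort P7.
Key observation: aborting P7 returns (1, 0, 2), and P8 — hopeless before — runs at step 3 with the returned capacity in the pool.
Minimality: the empty abort set fails — the state is deadlocked as it stands.
The survivors complete as P4, P2, P8. Step-by-step check (starting from the post-abort pool):
  pool = (1, 3, 3)
  P4: need (0, 0, 1) fits (1, 3, 3); releases (1, 2, 0), pool now (2, 5, 3)
  P2: need (1, 1, 0) fits (2, 5, 3); releases (2, 3, 1), pool now (4, 8, 4)
  P8: need (4, 1, 4) fits (4, 8, 4); releases (1, 1, 1), pool now (5, 9, 5)


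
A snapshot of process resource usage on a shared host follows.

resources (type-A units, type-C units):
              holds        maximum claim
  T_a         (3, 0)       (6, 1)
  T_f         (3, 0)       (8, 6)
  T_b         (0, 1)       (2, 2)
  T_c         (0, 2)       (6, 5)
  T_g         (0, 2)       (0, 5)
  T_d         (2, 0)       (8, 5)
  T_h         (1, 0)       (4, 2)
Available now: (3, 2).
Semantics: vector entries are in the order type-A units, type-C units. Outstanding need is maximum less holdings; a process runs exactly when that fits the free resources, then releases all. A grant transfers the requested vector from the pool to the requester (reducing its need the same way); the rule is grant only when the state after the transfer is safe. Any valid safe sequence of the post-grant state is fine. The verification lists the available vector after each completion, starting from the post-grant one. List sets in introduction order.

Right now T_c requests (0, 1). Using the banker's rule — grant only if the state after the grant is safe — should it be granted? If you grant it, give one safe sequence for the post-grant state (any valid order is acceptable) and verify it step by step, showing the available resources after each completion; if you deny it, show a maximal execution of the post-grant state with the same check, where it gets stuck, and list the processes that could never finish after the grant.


GRANT — the state after the grant stays safe, e.g. via T_b, T_a, T_h, T_c, T_g, T_d, T_f.
Key observation: with (3, 1) left after the transfer, T_b can run at once — the state stays safe.
Step-by-step check of the post-grant state:
  pool = (3, 1)
  T_b needs (2, 1) <= (3, 1) -> finishes; pool += (0, 1) = (3, 2)
  T_a needs (3, 1) <= (3, 2) -> finishes; pool += (3, 0) = (6, 2)
  T_h needs (3, 2) <= (6, 2) -> finishes; pool += (1, 0) = (7, 2)
  T_c needs (6, 2) <= (7, 2) -> finishes; pool += (0, 3) = (7, 5)
  T_g needs (0, 3) <= (7, 5) -> finishes; pool += (0, 2) = (7, 7)
  T_d needs (6, 5) <= (7, 7) -> finishes; pool += (2, 0) = (9, 7)
  T_f needs (5, 6) <= (9, 7) -> finishes; pool += (3, 0) = (12, 7)


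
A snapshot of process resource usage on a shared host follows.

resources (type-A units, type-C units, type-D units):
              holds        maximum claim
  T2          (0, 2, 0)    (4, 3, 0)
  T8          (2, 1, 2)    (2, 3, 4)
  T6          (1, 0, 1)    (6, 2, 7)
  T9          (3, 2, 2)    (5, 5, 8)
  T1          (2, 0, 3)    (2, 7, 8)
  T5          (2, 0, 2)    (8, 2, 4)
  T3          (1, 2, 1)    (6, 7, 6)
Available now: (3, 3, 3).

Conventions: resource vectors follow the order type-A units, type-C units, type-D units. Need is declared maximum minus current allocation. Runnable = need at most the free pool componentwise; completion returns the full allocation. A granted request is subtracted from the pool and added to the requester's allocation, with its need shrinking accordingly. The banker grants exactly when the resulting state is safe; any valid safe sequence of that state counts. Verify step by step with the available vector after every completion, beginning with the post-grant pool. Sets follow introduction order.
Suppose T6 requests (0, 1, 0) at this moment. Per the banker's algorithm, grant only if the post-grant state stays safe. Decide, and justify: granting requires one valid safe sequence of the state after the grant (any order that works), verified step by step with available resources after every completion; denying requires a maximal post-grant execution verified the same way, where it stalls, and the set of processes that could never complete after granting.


GRANT: granting preserves safety; a valid post-grant sequence is T8, T2, T3, T9, T6, T1, T5.
Key observation: after the grant the pool drops to (3, 2, 3), which still lets T8 finish first and unwind the rest.
Check on the post-grant state, step by step:
  pool = (3, 2, 3)
  run T8 (needs (0, 2, 2), free (3, 2, 3)); after release of (2, 1, 2) the pool is (5, 3, 5)
  run T2 (needs (4, 1, 0), free (5, 3, 5)); after release of (0, 2, 0) the pool is (5, 5, 5)
  run T3 (needs (5, 5, 5), free (5, 5, 5)); after release of (1, 2, 1) the pool is (6, 7, 6)
  run T9 (needs (2, 3, 6), free (6, 7, 6)); after release of (3, 2, 2) the pool is (9, 9, 8)
  run T6 (needs (5, 1, 6), free (9, 9, 8)); after release of (1, 1, 1) the pool is (10, 10, 9)
  run T1 (needs (0, 7, 5), free (10, 10, 9)); after release of (2, 0, 3) the pool is (12, 10, 12)
  run T5 (needs (6, 2, 2), free (12, 10, 12)); after release of (2, 0, 2) the pool is (14, 10, 14)


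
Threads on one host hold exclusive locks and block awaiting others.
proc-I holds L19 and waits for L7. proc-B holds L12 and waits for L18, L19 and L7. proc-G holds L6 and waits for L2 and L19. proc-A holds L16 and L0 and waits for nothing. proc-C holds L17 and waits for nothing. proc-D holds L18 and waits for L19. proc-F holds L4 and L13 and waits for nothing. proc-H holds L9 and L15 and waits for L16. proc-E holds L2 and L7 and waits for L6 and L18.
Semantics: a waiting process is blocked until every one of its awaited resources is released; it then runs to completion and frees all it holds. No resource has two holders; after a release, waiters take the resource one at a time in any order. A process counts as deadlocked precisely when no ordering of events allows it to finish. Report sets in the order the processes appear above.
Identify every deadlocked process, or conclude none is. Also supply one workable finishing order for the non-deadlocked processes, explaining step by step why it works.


Deadlocked set: proc-I, proc-B, proc-G, proc-D and proc-E.
Key observation: the cycle proc-I -> proc-E -> proc-G -> proc-I can never break — each member waits on the next; proc-D is caught in further circular waits and proc-B waits into the deadlock from upstream.
One completion order for the rest: proc-A, proc-H, proc-C, proc-F.
Walking it through:
  proc-A waits on nothing -> runs at once and releases L16 and L0
  run proc-H (all its waits — L16 — are resolved); releases L9 and L15
  proc-C waits on nothing -> runs at once and releases L17
  proc-F waits on nothing -> runs at once and releases L4 and L13


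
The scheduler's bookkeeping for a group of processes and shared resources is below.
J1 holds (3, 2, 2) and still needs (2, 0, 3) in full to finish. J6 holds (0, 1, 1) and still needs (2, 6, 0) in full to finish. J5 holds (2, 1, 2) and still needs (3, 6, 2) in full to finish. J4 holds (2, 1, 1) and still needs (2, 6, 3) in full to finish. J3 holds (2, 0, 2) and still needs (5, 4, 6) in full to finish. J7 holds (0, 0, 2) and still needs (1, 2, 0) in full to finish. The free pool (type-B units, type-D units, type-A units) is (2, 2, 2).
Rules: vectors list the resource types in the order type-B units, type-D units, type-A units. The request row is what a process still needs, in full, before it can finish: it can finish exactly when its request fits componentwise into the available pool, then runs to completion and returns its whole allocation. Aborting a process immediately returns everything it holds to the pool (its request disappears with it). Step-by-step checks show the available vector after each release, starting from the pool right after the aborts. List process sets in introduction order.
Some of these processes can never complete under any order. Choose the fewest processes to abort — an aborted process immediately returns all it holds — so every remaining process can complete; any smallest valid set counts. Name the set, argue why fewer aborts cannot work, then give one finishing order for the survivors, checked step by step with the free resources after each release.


The answer: abort J6 and J4.
Key observation: before aborting J6 and J4, J5 was permanently blocked — no order could ever run it; afterwards it completes at step 2.
Why nothing smaller works — every single abort fails: J1 alone leaves J6 blocked (short on type-D units); J6 alone leaves J5 blocked (short on type-D units); J5 alone leaves J6 blocked (short on type-D units); J4 alone leaves J6 blocked (short on type-D units); J3 alone leaves J6 blocked (short on type-D units); J7 alone leaves J6 blocked (short on type-D units).
Survivors finish in the order: J1, J5, J7, J3. Check, step by step (pool after the aborts first):
  pool = (4, 4, 4)
  J1: need (2, 0, 3) fits (4, 4, 4); releases (3, 2, 2), pool now (7, 6, 6)
  J5: need (3, 6, 2) fits (7, 6, 6); releases (2, 1, 2), pool now (9, 7, 8)
  J7: need (1, 2, 0) fits (9, 7, 8); releases (0, 0, 2), pool now (9, 7, 10)
  J3: need (5, 4, 6) fits (9, 7, 10); releases (2, 0, 2), pool now (11, 7, 12)


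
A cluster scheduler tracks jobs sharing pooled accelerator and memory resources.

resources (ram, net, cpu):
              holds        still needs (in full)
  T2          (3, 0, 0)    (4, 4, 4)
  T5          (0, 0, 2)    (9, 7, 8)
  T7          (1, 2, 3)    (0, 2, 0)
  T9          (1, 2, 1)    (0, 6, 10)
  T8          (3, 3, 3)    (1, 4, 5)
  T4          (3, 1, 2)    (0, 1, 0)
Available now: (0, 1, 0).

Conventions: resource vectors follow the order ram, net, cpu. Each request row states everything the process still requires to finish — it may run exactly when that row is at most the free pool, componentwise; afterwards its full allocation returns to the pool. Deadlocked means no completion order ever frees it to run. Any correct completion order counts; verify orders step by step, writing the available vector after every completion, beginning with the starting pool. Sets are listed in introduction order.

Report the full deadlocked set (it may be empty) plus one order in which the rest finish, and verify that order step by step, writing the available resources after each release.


No process is deadlocked.
Key observation: T4 can run right away; the returned allocation unlocks the remaining processes in turn.
The rest can finish in the order T4, T7, T2, T8, T5, T9. Check, step by step:
  pool = (0, 1, 0)
  T4 needs (0, 1, 0) <= (0, 1, 0) -> finishes; pool += (3, 1, 2) = (3, 2, 2)
  T7 needs (0, 2, 0) <= (3, 2, 2) -> finishes; pool += (1, 2, 3) = (4, 4, 5)
  T2 needs (4, 4, 4) <= (4, 4, 5) -> finishes; pool += (3, 0, 0) = (7, 4, 5)
  T8 needs (1, 4, 5) <= (7, 4, 5) -> finishes; pool += (3, 3, 3) = (10, 7, 8)
  T5 needs (9, 7, 8) <= (10, 7, 8) -> finishes; pool += (0, 0, 2) = (10, 7, 10)
  T9 needs (0, 6, 10) <= (10, 7, 10) -> finishes; pool += (1, 2, 1) = (11, 9, 11)


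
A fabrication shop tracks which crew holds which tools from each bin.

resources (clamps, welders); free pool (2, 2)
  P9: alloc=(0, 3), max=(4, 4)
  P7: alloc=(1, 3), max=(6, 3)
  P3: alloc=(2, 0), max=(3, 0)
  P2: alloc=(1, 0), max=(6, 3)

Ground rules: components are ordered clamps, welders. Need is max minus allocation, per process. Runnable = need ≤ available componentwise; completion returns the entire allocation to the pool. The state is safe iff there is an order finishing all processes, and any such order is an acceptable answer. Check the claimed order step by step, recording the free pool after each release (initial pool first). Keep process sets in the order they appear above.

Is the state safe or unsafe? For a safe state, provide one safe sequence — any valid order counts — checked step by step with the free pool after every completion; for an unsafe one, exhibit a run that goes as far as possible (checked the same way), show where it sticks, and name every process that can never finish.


The state is UNSAFE.
Key observation: the pool after P3, P9 is (4, 5); every surviving request exceeds it in clamps, so progress ends there.
The run P3, P9 cannot be extended any further. Verifying each step:
  pool = (2, 2)
  P3 needs (1, 0) <= (2, 2) -> finishes; pool += (2, 0) = (4, 2)
  P9 needs (4, 1) <= (4, 2) -> finishes; pool += (0, 3) = (4, 5)
  blocked: P7 wants (5, 0), pool (4, 5) — not enough clamps
  blocked: P2 wants (5, 3), pool (4, 5) — not enough clamps
Permanently blocked: P7 and P2.
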